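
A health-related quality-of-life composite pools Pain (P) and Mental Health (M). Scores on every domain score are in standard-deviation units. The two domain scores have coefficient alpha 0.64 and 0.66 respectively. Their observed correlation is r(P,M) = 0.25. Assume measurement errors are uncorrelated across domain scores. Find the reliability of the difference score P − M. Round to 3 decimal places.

0.533

Var(P−M) = 1 + 1 − 2·0.25 = 2 − 0.5 = 1.5.
Under uncorrelated errors the observed covariances equal the true-score covariances, so only the own-variance terms attenuate.
True-score variance = [0.64 + 0.66] − 0.5 = 1.3 − 0.5 = 0.8.
Reliability = 0.8 / 1.5 = 0.533.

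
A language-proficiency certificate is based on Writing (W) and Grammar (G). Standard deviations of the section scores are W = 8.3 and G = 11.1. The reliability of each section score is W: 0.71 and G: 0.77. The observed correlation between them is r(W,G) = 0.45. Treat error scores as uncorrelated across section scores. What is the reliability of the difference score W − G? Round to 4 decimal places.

0.5575

Var(W−G) = 8.3² + 11.1² − 2·8.3·11.1·0.45 = 192.1 − 82.917 = 109.183.
With uncorrelated errors the cross-covariances are all true-score covariance, so they carry over unchanged; only the diagonal terms shrink to ρᵢσᵢ².
True-score variance = [8.3²·0.71 + 11.1²·0.77] − 82.917 = 143.784 − 82.917 = 60.8666.
Reliability = 60.8666 / 109.183 = 0.5575.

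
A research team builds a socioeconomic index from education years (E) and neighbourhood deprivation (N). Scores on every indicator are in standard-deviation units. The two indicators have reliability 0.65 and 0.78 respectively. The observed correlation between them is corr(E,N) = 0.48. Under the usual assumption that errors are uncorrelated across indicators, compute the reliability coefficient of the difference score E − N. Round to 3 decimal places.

0.452

Var(E−N) = 1 + 1 − 2·0.48 = 2 − 0.96 = 1.04.
Because errors are independent across components, Cov(Tᵢ,Tⱼ) = Cov(Xᵢ,Xⱼ); the off-diagonal part of the true-score variance is the same as above.
True-score variance = [0.65 + 0.78] − 0.96 = 1.43 − 0.96 = 0.47.
Reliability = 0.47 / 1.04 = 0.452.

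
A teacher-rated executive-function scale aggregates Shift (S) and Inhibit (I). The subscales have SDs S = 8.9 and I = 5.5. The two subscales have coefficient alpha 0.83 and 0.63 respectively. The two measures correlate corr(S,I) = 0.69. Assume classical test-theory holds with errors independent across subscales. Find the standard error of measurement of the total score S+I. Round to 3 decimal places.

Var(total) = 109.46 + 67.551 = 177.011.
True-score variance = 84.8018 + 67.551 = 152.353, so reliability = 0.8607.
Error variance = 177.011 − 152.353 = 24.6582; SEM = √24.6582 = 4.966.

4.966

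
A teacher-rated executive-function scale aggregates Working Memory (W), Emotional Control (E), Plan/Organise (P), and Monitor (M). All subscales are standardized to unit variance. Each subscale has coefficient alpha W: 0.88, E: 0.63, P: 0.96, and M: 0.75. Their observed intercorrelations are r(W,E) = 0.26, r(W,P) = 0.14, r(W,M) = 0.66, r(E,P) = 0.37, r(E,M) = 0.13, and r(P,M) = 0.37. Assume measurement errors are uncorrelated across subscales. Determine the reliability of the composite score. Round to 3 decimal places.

Var(W+E+P+M) = 4 + 2·[0.26 + 0.14 + 0.66 + 0.37 + 0.13 + 0.37] = 4 + 3.86 = 7.86.
Because errors are independent across components, Cov(Tᵢ,Tⱼ) = Cov(Xᵢ,Xⱼ); the off-diagonal part of the true-score variance is the same as above.
True-score variance = [0.88 + 0.63 + 0.96 + 0.75] + 3.86 = 3.22 + 3.86 = 7.08.
Reliability = 7.08 / 7.86 = 0.901.

0.901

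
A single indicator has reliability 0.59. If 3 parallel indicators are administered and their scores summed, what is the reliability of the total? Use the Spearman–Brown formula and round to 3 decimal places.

ρ_k = kρ / (1 + (k−1)ρ) = 3·0.59 / (1 + 2·0.59) = 1.770 / 2.180 = 0.812.

0.812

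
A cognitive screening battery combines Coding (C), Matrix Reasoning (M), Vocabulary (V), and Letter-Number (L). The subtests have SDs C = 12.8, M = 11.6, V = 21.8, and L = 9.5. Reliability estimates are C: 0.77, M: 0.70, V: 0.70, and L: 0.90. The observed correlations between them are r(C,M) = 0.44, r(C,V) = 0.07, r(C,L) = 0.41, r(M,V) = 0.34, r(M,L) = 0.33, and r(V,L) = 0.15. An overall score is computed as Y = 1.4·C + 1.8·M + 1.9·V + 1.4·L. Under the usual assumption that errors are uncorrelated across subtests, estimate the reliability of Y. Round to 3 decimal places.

0.825

Var(Y) = 1.4²·12.8² + 1.8²·11.6² + 1.9²·21.8² + 1.4²·9.5² + 2·[2.52·12.8·11.6·0.44 + 2.66·12.8·21.8·0.07 + 1.96·12.8·9.5·0.41 + 3.42·11.6·21.8·0.34 + 2.52·11.6·9.5·0.33 + 2.66·21.8·9.5·0.15] = 2649.61 + 1565.27 = 4214.87.
Because errors are independent across components, Cov(Tᵢ,Tⱼ) = Cov(Xᵢ,Xⱼ); the off-diagonal part of the true-score variance is the same as above.
True-score variance = [1.4²·12.8²·0.77 + 1.8²·11.6²·0.70 + 1.9²·21.8²·0.70 + 1.4²·9.5²·0.90] + 1565.27 = 1912.58 + 1565.27 = 3477.85.
Reliability = 3477.85 / 4214.87 = 0.825.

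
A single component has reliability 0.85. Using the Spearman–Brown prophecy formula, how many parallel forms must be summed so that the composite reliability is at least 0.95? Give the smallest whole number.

k ≥ ρ*(1−ρ₁)/(ρ₁(1−ρ*)) = 0.95·0.15 / (0.85·0.05) = 3.353.
Smallest integer k = 4.

4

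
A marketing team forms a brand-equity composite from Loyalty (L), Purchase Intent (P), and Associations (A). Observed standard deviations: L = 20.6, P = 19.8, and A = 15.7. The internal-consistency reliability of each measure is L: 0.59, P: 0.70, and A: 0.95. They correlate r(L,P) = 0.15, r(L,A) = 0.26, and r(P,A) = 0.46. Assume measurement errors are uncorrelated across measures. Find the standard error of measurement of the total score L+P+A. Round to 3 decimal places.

Var(total) = 1062.89 + 576.534 = 1639.42.
True-score variance = 758.966 + 576.534 = 1335.5, so reliability = 0.8146.
Error variance = 1639.42 − 1335.5 = 303.924; SEM = √303.924 = 17.433.

17.433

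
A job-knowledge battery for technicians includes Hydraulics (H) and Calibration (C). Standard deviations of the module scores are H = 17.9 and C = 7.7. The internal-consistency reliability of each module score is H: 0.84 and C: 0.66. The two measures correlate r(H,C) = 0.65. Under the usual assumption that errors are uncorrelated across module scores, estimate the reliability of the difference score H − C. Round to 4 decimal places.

Var(H−C) = 17.9² + 7.7² − 2·17.9·7.7·0.65 = 379.7 − 179.179 = 200.521.
Because errors are independent across components, Cov(Tᵢ,Tⱼ) = Cov(Xᵢ,Xⱼ); the off-diagonal part of the true-score variance is the same as above.
True-score variance = [17.9²·0.84 + 7.7²·0.66] − 179.179 = 308.276 − 179.179 = 129.097.
Reliability = 129.097 / 200.521 = 0.6438.

0.6438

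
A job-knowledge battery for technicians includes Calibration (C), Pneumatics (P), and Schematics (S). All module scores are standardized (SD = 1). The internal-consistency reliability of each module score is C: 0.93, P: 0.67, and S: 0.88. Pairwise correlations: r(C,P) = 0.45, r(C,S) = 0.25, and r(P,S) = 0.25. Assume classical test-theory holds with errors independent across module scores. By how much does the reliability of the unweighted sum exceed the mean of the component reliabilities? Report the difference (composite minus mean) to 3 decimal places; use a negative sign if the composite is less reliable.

0.067

Var(sum) = 3 + 1.9 = 4.9; true-score variance = 2.48 + 1.9 = 4.38; composite reliability = 0.8939.
Mean component reliability = 0.8267.
Difference = 0.8939 − 0.8267 = 0.067.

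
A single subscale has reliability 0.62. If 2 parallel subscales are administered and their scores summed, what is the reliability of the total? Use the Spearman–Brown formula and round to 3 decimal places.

0.765

ρ_k = kρ / (1 + (k−1)ρ) = 2·0.62 / (1 + 1·0.62) = 1.240 / 1.620 = 0.765.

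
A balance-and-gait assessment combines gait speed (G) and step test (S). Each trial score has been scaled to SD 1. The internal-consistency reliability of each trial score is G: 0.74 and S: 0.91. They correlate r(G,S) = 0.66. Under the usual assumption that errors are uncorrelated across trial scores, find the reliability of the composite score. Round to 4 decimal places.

Var(G+S) = 2 + 2·[0.66] = 2 + 1.32 = 3.32.
With uncorrelated errors the cross-covariances are all true-score covariance, so they carry over unchanged; only the diagonal terms shrink to ρᵢσᵢ².
True-score variance = [0.74 + 0.91] + 1.32 = 1.65 + 1.32 = 2.97.
Reliability = 2.97 / 3.32 = 0.8946.

0.8946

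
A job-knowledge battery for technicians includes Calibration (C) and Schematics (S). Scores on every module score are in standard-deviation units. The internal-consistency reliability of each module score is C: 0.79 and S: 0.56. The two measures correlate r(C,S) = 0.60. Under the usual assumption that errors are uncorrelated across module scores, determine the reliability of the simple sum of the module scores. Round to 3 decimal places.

0.797

Var(C+S) = 2 + 2·[0.60] = 2 + 1.2 = 3.2.
With uncorrelated errors the cross-covariances are all true-score covariance, so they carry over unchanged; only the diagonal terms shrink to ρᵢσᵢ².
True-score variance = [0.79 + 0.56] + 1.2 = 1.35 + 1.2 = 2.55.
Reliability = 2.55 / 3.2 = 0.797.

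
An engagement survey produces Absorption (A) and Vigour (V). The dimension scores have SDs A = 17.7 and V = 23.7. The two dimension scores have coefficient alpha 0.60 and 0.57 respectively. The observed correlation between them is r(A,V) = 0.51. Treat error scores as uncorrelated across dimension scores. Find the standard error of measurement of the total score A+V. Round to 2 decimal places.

Var(total) = 874.98 + 427.88 = 1302.86.
True-score variance = 508.137 + 427.88 = 936.017, so reliability = 0.7184.
Error variance = 1302.86 − 936.017 = 366.843; SEM = √366.843 = 19.15.

19.15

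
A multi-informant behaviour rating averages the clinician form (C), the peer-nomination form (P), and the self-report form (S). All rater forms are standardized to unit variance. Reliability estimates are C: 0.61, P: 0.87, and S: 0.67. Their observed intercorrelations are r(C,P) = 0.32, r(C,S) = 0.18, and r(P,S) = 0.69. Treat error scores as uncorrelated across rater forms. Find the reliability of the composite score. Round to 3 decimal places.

0.842

Var(C+P+S) = 3 + 2·[0.32 + 0.18 + 0.69] = 3 + 2.38 = 5.38.
With uncorrelated errors the cross-covariances are all true-score covariance, so they carry over unchanged; only the diagonal terms shrink to ρᵢσᵢ².
True-score variance = [0.61 + 0.87 + 0.67] + 2.38 = 2.15 + 2.38 = 4.53.
Reliability = 4.53 / 5.38 = 0.842.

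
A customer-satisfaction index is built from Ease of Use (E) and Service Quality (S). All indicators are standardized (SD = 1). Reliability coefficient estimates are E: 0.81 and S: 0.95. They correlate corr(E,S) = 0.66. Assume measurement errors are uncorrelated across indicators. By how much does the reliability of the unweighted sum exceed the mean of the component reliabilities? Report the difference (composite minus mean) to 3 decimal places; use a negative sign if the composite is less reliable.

Var(sum) = 2 + 1.32 = 3.32; true-score variance = 1.76 + 1.32 = 3.08; composite reliability = 0.9277.
Mean component reliability = 0.8800.
Difference = 0.9277 − 0.8800 = 0.048.

0.048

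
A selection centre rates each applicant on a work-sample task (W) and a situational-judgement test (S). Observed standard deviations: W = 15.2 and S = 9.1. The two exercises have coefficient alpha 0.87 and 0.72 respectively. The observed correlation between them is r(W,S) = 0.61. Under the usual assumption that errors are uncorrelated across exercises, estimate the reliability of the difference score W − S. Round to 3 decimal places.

0.633

Var(W−S) = 15.2² + 9.1² − 2·15.2·9.1·0.61 = 313.85 − 168.75 = 145.1.
Under uncorrelated errors the observed covariances equal the true-score covariances, so only the own-variance terms attenuate.
True-score variance = [15.2²·0.87 + 9.1²·0.72] − 168.75 = 260.628 − 168.75 = 91.8776.
Reliability = 91.8776 / 145.1 = 0.633.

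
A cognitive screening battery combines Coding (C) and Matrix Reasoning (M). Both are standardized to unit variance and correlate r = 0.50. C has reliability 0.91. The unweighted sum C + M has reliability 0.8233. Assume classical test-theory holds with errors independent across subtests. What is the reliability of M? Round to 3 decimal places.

Var(C+M) = 2 + 2·0.50 = 3.000.
True-score variance = ρ_C + ρ_M + 2·0.50, so 0.8233 = (0.91 + ρ_M + 1.00) / 3.000.
ρ_M = 0.8233·3.000 − 0.91 − 1.00 = 0.560.

0.560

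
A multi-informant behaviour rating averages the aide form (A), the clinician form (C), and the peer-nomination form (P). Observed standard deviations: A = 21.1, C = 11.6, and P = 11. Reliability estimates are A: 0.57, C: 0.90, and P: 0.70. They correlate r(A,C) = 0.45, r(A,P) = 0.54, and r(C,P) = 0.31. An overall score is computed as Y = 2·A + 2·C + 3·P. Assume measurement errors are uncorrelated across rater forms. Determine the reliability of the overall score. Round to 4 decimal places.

0.8171

Var(Y) = 2²·21.1² + 2²·11.6² + 3²·11² + 2·[4·21.1·11.6·0.45 + 6·21.1·11·0.54 + 6·11.6·11·0.31] = 3408.08 + 2859.82 = 6267.9.
With uncorrelated errors the cross-covariances are all true-score covariance, so they carry over unchanged; only the diagonal terms shrink to ρᵢσᵢ².
True-score variance = [2²·21.1²·0.57 + 2²·11.6²·0.90 + 3²·11²·0.70] + 2859.82 = 2261.79 + 2859.82 = 5121.61.
Reliability = 5121.61 / 6267.9 = 0.8171.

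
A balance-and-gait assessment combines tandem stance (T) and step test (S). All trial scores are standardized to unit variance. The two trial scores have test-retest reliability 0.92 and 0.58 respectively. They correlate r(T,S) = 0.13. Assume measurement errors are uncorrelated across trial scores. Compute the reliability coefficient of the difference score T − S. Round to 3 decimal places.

Var(T−S) = 1 + 1 − 2·0.13 = 2 − 0.26 = 1.74.
Because errors are independent across components, Cov(Tᵢ,Tⱼ) = Cov(Xᵢ,Xⱼ); the off-diagonal part of the true-score variance is the same as above.
True-score variance = [0.92 + 0.58] − 0.26 = 1.5 − 0.26 = 1.24.
Reliability = 1.24 / 1.74 = 0.713.

0.713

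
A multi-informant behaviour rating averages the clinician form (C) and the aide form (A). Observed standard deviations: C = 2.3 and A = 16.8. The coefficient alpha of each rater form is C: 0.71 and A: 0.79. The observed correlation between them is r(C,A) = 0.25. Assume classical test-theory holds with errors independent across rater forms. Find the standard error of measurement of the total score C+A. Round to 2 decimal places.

7.80

Var(total) = 287.53 + 19.32 = 306.85.
True-score variance = 226.726 + 19.32 = 246.046, so reliability = 0.8018.
Error variance = 306.85 − 246.046 = 60.8045; SEM = √60.8045 = 7.80.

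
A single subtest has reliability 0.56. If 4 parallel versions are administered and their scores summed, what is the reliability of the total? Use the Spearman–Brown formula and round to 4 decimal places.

0.8358

ρ_k = kρ / (1 + (k−1)ρ) = 4·0.56 / (1 + 3·0.56) = 2.240 / 2.680 = 0.8358.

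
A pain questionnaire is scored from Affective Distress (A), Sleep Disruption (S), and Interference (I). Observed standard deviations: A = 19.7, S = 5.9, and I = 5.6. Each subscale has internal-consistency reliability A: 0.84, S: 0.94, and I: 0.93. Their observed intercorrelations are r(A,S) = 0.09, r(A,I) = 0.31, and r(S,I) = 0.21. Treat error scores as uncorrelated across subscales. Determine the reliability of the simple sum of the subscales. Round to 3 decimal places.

0.881

Var(A+S+I) = 19.7² + 5.9² + 5.6² + 2·[19.7·5.9·0.09 + 19.7·5.6·0.31 + 5.9·5.6·0.21] = 454.26 + 103.197 = 557.457.
Under uncorrelated errors the observed covariances equal the true-score covariances, so only the own-variance terms attenuate.
True-score variance = [19.7²·0.84 + 5.9²·0.94 + 5.6²·0.93] + 103.197 = 387.882 + 103.197 = 491.078.
Reliability = 491.078 / 557.457 = 0.881.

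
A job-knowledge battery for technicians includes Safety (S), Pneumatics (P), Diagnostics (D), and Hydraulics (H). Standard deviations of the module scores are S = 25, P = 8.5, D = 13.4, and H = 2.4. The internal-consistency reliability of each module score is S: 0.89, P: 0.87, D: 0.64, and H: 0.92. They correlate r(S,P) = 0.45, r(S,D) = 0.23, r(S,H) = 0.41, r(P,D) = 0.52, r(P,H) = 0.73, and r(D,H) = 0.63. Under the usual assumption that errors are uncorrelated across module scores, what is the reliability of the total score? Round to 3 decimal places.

Var(S+P+D+H) = 25² + 8.5² + 13.4² + 2.4² + 2·[25·8.5·0.45 + 25·13.4·0.23 + 25·2.4·0.41 + 8.5·13.4·0.52 + 8.5·2.4·0.73 + 13.4·2.4·0.63] = 882.57 + 583.312 = 1465.88.
With uncorrelated errors the cross-covariances are all true-score covariance, so they carry over unchanged; only the diagonal terms shrink to ρᵢσᵢ².
True-score variance = [25²·0.89 + 8.5²·0.87 + 13.4²·0.64 + 2.4²·0.92] + 583.312 = 739.325 + 583.312 = 1322.64.
Reliability = 1322.64 / 1465.88 = 0.902.

0.902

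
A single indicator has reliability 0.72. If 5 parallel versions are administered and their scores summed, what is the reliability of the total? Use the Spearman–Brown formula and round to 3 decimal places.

0.928

ρ_k = kρ / (1 + (k−1)ρ) = 5·0.72 / (1 + 4·0.72) = 3.600 / 3.880 = 0.928.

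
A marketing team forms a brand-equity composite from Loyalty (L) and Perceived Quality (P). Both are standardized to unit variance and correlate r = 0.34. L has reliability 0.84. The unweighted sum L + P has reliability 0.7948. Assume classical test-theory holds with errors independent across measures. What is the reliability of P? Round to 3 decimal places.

0.610

Var(L+P) = 2 + 2·0.34 = 2.680.
True-score variance = ρ_L + ρ_P + 2·0.34, so 0.7948 = (0.84 + ρ_P + 0.68) / 2.680.
ρ_P = 0.7948·2.680 − 0.84 − 0.68 = 0.610.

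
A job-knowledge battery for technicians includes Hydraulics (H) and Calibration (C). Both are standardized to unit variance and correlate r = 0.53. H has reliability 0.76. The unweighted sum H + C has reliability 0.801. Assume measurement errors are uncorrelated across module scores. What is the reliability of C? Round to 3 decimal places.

Var(H+C) = 2 + 2·0.53 = 3.060.
True-score variance = ρ_H + ρ_C + 2·0.53, so 0.801 = (0.76 + ρ_C + 1.06) / 3.060.
ρ_C = 0.801·3.060 − 0.76 − 1.06 = 0.631.

0.631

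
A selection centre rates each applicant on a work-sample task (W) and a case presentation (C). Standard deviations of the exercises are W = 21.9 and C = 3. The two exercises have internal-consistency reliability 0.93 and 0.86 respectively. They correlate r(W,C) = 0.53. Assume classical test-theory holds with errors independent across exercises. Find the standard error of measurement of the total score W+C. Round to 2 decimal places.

Var(total) = 488.61 + 69.642 = 558.252.
True-score variance = 453.777 + 69.642 = 523.419, so reliability = 0.9376.
Error variance = 558.252 − 523.419 = 34.8327; SEM = √34.8327 = 5.90.

5.90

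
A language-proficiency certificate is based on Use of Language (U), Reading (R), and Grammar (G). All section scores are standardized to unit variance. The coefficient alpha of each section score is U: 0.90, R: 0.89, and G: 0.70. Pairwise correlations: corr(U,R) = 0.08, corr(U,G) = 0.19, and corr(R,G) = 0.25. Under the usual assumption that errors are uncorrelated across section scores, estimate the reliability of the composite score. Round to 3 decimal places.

0.874

Var(U+R+G) = 3 + 2·[0.08 + 0.19 + 0.25] = 3 + 1.04 = 4.04.
With uncorrelated errors the cross-covariances are all true-score covariance, so they carry over unchanged; only the diagonal terms shrink to ρᵢσᵢ².
True-score variance = [0.90 + 0.89 + 0.70] + 1.04 = 2.49 + 1.04 = 3.53.
Reliability = 3.53 / 4.04 = 0.874.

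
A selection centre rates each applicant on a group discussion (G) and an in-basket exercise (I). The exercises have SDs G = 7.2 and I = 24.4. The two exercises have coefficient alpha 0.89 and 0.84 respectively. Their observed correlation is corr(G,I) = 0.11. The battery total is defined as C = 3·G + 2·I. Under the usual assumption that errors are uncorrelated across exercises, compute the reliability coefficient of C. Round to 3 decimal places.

0.860

Var(C) = 3²·7.2² + 2²·24.4² + 2·[6·7.2·24.4·0.11] = 2848 + 231.898 = 3079.9.
Under uncorrelated errors the observed covariances equal the true-score covariances, so only the own-variance terms attenuate.
True-score variance = [3²·7.2²·0.89 + 2²·24.4²·0.84] + 231.898 = 2415.65 + 231.898 = 2647.55.
Reliability = 2647.55 / 3079.9 = 0.860.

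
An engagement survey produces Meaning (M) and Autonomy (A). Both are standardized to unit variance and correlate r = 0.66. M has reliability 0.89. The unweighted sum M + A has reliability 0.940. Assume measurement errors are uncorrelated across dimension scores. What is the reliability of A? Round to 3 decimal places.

Var(M+A) = 2 + 2·0.66 = 3.320.
True-score variance = ρ_M + ρ_A + 2·0.66, so 0.940 = (0.89 + ρ_A + 1.32) / 3.320.
ρ_A = 0.940·3.320 − 0.89 − 1.32 = 0.911.

0.911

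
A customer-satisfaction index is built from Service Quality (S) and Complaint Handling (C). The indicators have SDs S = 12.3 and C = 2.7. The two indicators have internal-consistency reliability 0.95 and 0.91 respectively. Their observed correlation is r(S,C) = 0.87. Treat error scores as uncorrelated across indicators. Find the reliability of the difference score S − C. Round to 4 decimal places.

0.9184

Var(S−C) = 12.3² + 2.7² − 2·12.3·2.7·0.87 = 158.58 − 57.7854 = 100.795.
With uncorrelated errors the cross-covariances are all true-score covariance, so they carry over unchanged; only the diagonal terms shrink to ρᵢσᵢ².
True-score variance = [12.3²·0.95 + 2.7²·0.91] − 57.7854 = 150.359 − 57.7854 = 92.574.
Reliability = 92.574 / 100.795 = 0.9184.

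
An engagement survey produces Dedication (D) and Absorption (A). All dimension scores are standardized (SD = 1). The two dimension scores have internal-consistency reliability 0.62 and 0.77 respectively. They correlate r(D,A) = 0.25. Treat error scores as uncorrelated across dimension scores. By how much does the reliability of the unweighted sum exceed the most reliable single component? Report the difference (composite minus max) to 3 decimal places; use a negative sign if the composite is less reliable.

Var(sum) = 2 + 0.5 = 2.5; true-score variance = 1.39 + 0.5 = 1.89; composite reliability = 0.7560.
Max component reliability = 0.7700.
Difference = 0.7560 − 0.7700 = -0.014.

-0.014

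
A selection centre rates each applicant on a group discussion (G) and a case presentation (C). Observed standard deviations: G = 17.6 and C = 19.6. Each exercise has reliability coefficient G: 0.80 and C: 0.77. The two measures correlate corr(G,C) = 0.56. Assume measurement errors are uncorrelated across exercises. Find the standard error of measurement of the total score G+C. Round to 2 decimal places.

12.26

Var(total) = 693.92 + 386.355 = 1080.28.
True-score variance = 543.611 + 386.355 = 929.966, so reliability = 0.8609.
Error variance = 1080.28 − 929.966 = 150.309; SEM = √150.309 = 12.26.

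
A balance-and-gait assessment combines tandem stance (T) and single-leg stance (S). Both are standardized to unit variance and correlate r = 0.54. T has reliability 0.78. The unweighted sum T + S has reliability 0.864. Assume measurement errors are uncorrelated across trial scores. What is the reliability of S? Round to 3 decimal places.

Var(T+S) = 2 + 2·0.54 = 3.080.
True-score variance = ρ_T + ρ_S + 2·0.54, so 0.864 = (0.78 + ρ_S + 1.08) / 3.080.
ρ_S = 0.864·3.080 − 0.78 − 1.08 = 0.801.

0.801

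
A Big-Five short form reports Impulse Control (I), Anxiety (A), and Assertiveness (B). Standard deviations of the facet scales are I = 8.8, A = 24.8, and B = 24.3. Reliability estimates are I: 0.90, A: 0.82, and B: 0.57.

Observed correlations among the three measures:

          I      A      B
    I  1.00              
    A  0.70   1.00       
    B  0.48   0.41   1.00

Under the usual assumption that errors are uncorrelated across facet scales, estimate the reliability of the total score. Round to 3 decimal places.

0.837

Var(I+A+B) = 8.8² + 24.8² + 24.3² + 2·[8.8·24.8·0.70 + 8.8·24.3·0.48 + 24.8·24.3·0.41] = 1282.97 + 1004.99 = 2287.96.
With uncorrelated errors the cross-covariances are all true-score covariance, so they carry over unchanged; only the diagonal terms shrink to ρᵢσᵢ².
True-score variance = [8.8²·0.90 + 24.8²·0.82 + 24.3²·0.57] + 1004.99 = 910.608 + 1004.99 = 1915.6.
Reliability = 1915.6 / 2287.96 = 0.837.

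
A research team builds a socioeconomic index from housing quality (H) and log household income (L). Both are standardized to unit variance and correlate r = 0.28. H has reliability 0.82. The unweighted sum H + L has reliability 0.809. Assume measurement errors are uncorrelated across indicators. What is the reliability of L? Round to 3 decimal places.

0.691

Var(H+L) = 2 + 2·0.28 = 2.560.
True-score variance = ρ_H + ρ_L + 2·0.28, so 0.809 = (0.82 + ρ_L + 0.56) / 2.560.
ρ_L = 0.809·2.560 − 0.82 − 0.56 = 0.691.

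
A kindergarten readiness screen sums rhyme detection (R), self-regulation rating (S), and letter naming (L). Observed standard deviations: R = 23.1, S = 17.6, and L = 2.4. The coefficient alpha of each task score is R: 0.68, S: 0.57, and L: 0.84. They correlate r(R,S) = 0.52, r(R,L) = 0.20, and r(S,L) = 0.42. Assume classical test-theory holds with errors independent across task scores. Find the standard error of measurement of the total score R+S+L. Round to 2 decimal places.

Var(total) = 849.13 + 480.48 = 1329.61.
True-score variance = 544.256 + 480.48 = 1024.74, so reliability = 0.7707.
Error variance = 1329.61 − 1024.74 = 304.874; SEM = √304.874 = 17.46.

17.46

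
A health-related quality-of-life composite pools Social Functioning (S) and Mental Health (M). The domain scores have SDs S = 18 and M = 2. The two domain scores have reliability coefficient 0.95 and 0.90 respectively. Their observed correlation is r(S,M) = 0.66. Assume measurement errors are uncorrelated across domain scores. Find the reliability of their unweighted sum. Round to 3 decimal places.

Var(S+M) = 18² + 2² + 2·[18·2·0.66] = 328 + 47.52 = 375.52.
Because errors are independent across components, Cov(Tᵢ,Tⱼ) = Cov(Xᵢ,Xⱼ); the off-diagonal part of the true-score variance is the same as above.
True-score variance = [18²·0.95 + 2²·0.90] + 47.52 = 311.4 + 47.52 = 358.92.
Reliability = 358.92 / 375.52 = 0.956.

0.956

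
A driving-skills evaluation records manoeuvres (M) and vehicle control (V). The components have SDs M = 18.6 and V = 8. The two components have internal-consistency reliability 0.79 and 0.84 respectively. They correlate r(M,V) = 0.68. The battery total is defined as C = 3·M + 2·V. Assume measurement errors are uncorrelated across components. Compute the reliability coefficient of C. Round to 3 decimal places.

0.848

Var(C) = 3²·18.6² + 2²·8² + 2·[6·18.6·8·0.68] = 3369.64 + 1214.21 = 4583.85.
With uncorrelated errors the cross-covariances are all true-score covariance, so they carry over unchanged; only the diagonal terms shrink to ρᵢσᵢ².
True-score variance = [3²·18.6²·0.79 + 2²·8²·0.84] + 1214.21 = 2674.82 + 1214.21 = 3889.02.
Reliability = 3889.02 / 4583.85 = 0.848.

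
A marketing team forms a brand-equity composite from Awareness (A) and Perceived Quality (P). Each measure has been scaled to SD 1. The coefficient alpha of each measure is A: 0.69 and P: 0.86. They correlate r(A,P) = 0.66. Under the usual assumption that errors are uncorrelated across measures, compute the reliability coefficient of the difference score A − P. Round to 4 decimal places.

0.3382

Var(A−P) = 1 + 1 − 2·0.66 = 2 − 1.32 = 0.68.
Because errors are independent across components, Cov(Tᵢ,Tⱼ) = Cov(Xᵢ,Xⱼ); the off-diagonal part of the true-score variance is the same as above.
True-score variance = [0.69 + 0.86] − 1.32 = 1.55 − 1.32 = 0.23.
Reliability = 0.23 / 0.68 = 0.3382.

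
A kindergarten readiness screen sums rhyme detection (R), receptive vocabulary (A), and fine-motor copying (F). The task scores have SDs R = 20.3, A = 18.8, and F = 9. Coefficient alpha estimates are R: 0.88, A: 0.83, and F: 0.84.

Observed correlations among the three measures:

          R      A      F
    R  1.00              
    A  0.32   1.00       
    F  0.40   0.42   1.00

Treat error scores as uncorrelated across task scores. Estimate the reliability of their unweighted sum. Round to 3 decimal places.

0.911

Var(R+A+F) = 20.3² + 18.8² + 9² + 2·[20.3·18.8·0.32 + 20.3·9·0.40 + 18.8·9·0.42] = 846.53 + 532.538 = 1379.07.
Under uncorrelated errors the observed covariances equal the true-score covariances, so only the own-variance terms attenuate.
True-score variance = [20.3²·0.88 + 18.8²·0.83 + 9²·0.84] + 532.538 = 724.034 + 532.538 = 1256.57.
Reliability = 1256.57 / 1379.07 = 0.911.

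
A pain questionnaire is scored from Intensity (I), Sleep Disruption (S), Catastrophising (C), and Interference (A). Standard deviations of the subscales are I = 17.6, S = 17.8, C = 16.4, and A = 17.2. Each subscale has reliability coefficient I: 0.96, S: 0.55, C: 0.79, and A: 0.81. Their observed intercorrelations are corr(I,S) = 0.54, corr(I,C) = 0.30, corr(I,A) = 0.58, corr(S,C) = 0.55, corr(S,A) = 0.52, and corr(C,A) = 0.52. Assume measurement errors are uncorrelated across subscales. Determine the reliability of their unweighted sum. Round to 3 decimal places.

Var(I+S+C+A) = 17.6² + 17.8² + 16.4² + 17.2² + 2·[17.6·17.8·0.54 + 17.6·16.4·0.30 + 17.6·17.2·0.58 + 17.8·16.4·0.55 + 17.8·17.2·0.52 + 16.4·17.2·0.52] = 1191.4 + 1795.56 = 2986.96.
With uncorrelated errors the cross-covariances are all true-score covariance, so they carry over unchanged; only the diagonal terms shrink to ρᵢσᵢ².
True-score variance = [17.6²·0.96 + 17.8²·0.55 + 16.4²·0.79 + 17.2²·0.81] + 1795.56 = 923.74 + 1795.56 = 2719.3.
Reliability = 2719.3 / 2986.96 = 0.910.

0.910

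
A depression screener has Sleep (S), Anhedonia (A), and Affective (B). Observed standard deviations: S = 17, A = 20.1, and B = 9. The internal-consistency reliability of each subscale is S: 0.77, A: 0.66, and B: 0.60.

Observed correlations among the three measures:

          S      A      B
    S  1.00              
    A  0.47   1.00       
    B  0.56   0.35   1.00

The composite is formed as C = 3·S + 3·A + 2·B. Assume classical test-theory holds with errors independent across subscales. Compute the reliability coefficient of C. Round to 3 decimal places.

0.825

Var(C) = 3²·17² + 3²·20.1² + 2²·9² + 2·[9·17·20.1·0.47 + 6·17·9·0.56 + 6·20.1·9·0.35] = 6561.09 + 4678.72 = 11239.8.
Under uncorrelated errors the observed covariances equal the true-score covariances, so only the own-variance terms attenuate.
True-score variance = [3²·17²·0.77 + 3²·20.1²·0.66 + 2²·9²·0.60] + 4678.72 = 4596.99 + 4678.72 = 9275.71.
Reliability = 9275.71 / 11239.8 = 0.825.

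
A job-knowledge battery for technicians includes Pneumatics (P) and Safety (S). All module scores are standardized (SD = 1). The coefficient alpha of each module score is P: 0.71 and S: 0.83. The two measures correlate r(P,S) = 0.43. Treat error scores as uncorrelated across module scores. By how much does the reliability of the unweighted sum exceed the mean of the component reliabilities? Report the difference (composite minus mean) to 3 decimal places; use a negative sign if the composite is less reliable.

0.069

Var(sum) = 2 + 0.86 = 2.86; true-score variance = 1.54 + 0.86 = 2.4; composite reliability = 0.8392.
Mean component reliability = 0.7700.
Difference = 0.8392 − 0.7700 = 0.069.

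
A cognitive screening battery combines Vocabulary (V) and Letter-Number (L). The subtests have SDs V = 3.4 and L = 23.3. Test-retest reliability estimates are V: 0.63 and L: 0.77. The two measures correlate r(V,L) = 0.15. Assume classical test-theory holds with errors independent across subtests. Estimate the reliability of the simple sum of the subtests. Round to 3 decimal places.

0.777

Var(V+L) = 3.4² + 23.3² + 2·[3.4·23.3·0.15] = 554.45 + 23.766 = 578.216.
Under uncorrelated errors the observed covariances equal the true-score covariances, so only the own-variance terms attenuate.
True-score variance = [3.4²·0.63 + 23.3²·0.77] + 23.766 = 425.308 + 23.766 = 449.074.
Reliability = 449.074 / 578.216 = 0.777.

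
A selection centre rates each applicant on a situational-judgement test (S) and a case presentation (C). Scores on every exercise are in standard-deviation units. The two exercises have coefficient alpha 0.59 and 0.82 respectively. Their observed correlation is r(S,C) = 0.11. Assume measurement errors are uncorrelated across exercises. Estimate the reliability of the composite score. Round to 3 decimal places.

Var(S+C) = 2 + 2·[0.11] = 2 + 0.22 = 2.22.
With uncorrelated errors the cross-covariances are all true-score covariance, so they carry over unchanged; only the diagonal terms shrink to ρᵢσᵢ².
True-score variance = [0.59 + 0.82] + 0.22 = 1.41 + 0.22 = 1.63.
Reliability = 1.63 / 2.22 = 0.734.

0.734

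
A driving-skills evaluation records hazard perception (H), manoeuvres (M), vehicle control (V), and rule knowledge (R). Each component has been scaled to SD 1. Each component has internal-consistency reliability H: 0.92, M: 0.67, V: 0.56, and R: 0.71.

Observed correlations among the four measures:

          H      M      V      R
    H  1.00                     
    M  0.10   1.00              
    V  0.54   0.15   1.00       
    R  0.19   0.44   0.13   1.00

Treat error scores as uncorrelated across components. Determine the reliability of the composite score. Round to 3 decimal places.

0.839

Var(H+M+V+R) = 4 + 2·[0.10 + 0.54 + 0.19 + 0.15 + 0.44 + 0.13] = 4 + 3.1 = 7.1.
Because errors are independent across components, Cov(Tᵢ,Tⱼ) = Cov(Xᵢ,Xⱼ); the off-diagonal part of the true-score variance is the same as above.
True-score variance = [0.92 + 0.67 + 0.56 + 0.71] + 3.1 = 2.86 + 3.1 = 5.96.
Reliability = 5.96 / 7.1 = 0.839.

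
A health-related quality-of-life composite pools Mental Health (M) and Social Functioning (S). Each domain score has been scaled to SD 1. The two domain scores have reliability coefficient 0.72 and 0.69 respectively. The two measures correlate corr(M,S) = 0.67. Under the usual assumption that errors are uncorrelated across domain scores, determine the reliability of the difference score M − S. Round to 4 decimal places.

0.1061

Var(M−S) = 1 + 1 − 2·0.67 = 2 − 1.34 = 0.66.
Under uncorrelated errors the observed covariances equal the true-score covariances, so only the own-variance terms attenuate.
True-score variance = [0.72 + 0.69] − 1.34 = 1.41 − 1.34 = 0.07.
Reliability = 0.07 / 0.66 = 0.1061.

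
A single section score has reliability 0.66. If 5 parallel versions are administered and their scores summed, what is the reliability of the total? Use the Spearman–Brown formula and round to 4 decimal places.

ρ_k = kρ / (1 + (k−1)ρ) = 5·0.66 / (1 + 4·0.66) = 3.300 / 3.640 = 0.9066.

0.9066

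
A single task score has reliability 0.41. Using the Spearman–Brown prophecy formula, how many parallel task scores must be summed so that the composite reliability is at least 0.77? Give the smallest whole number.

5

k ≥ ρ*(1−ρ₁)/(ρ₁(1−ρ*)) = 0.77·0.59 / (0.41·0.23) = 4.818.
Smallest integer k = 5.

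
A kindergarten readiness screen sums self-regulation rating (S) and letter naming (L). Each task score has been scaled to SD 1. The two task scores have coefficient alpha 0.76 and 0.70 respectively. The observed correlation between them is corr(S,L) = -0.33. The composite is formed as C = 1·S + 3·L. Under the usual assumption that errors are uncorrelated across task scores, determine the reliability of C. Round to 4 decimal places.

Var(C) = 1 + 3² + 2·[3·(-0.33)] = 10 − 1.98 = 8.02.
Because errors are independent across components, Cov(Tᵢ,Tⱼ) = Cov(Xᵢ,Xⱼ); the off-diagonal part of the true-score variance is the same as above.
True-score variance = [0.76 + 3²·0.70] − 1.98 = 7.06 − 1.98 = 5.08.
Reliability = 5.08 / 8.02 = 0.6334.

0.6334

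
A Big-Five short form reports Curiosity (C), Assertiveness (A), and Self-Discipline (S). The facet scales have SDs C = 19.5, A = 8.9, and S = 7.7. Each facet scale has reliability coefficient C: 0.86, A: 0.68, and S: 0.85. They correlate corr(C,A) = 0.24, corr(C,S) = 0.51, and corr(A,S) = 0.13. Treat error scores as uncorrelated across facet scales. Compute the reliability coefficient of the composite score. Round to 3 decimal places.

0.887

Var(C+A+S) = 19.5² + 8.9² + 7.7² + 2·[19.5·8.9·0.24 + 19.5·7.7·0.51 + 8.9·7.7·0.13] = 518.75 + 254.275 = 773.025.
With uncorrelated errors the cross-covariances are all true-score covariance, so they carry over unchanged; only the diagonal terms shrink to ρᵢσᵢ².
True-score variance = [19.5²·0.86 + 8.9²·0.68 + 7.7²·0.85] + 254.275 = 431.274 + 254.275 = 685.549.
Reliability = 685.549 / 773.025 = 0.887.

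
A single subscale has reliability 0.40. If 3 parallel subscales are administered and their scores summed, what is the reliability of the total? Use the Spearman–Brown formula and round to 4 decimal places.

0.6667

ρ_k = kρ / (1 + (k−1)ρ) = 3·0.40 / (1 + 2·0.40) = 1.200 / 1.800 = 0.6667.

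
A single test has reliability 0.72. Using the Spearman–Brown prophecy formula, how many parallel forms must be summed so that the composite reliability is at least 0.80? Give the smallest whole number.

k ≥ ρ*(1−ρ₁)/(ρ₁(1−ρ*)) = 0.80·0.28 / (0.72·0.20) = 1.556.
Smallest integer k = 2.

2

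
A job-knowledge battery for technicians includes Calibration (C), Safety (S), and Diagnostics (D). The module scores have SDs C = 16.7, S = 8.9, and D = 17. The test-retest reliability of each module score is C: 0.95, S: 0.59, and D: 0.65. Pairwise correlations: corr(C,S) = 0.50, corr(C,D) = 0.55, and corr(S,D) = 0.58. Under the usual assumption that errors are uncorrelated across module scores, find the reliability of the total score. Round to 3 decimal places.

0.885

Var(C+S+D) = 16.7² + 8.9² + 17² + 2·[16.7·8.9·0.50 + 16.7·17·0.55 + 8.9·17·0.58] = 647.1 + 636.428 = 1283.53.
Under uncorrelated errors the observed covariances equal the true-score covariances, so only the own-variance terms attenuate.
True-score variance = [16.7²·0.95 + 8.9²·0.59 + 17²·0.65] + 636.428 = 499.529 + 636.428 = 1135.96.
Reliability = 1135.96 / 1283.53 = 0.885.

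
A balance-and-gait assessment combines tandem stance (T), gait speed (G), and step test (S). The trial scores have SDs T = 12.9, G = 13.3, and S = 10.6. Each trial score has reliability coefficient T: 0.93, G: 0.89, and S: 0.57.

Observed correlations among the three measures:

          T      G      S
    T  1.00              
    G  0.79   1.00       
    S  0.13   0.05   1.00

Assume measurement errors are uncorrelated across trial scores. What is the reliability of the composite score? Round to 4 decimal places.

Var(T+G+S) = 12.9² + 13.3² + 10.6² + 2·[12.9·13.3·0.79 + 12.9·10.6·0.13 + 13.3·10.6·0.05] = 455.66 + 320.731 = 776.391.
Under uncorrelated errors the observed covariances equal the true-score covariances, so only the own-variance terms attenuate.
True-score variance = [12.9²·0.93 + 13.3²·0.89 + 10.6²·0.57] + 320.731 = 376.239 + 320.731 = 696.97.
Reliability = 696.97 / 776.391 = 0.8977.

0.8977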